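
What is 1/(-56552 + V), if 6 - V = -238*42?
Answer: -1/46550 ≈ -2.1482e-5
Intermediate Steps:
V = 10002 (V = 6 - (-238)*42 = 6 - 1*(-9996) = 6 + 9996 = 10002)
1/(-56552 + V) = 1/(-56552 + 10002) = 1/(-46550) = -1/46550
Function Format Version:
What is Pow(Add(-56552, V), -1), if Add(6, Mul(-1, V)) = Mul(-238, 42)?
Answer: Rational(-1, 46550) ≈ -2.1482e-5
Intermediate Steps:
V = 10002 (V = Add(6, Mul(-1, Mul(-238, 42))) = Add(6, Mul(-1, -9996)) = Add(6, 9996) = 10002)
Pow(Add(-56552, V), -1) = Pow(Add(-56552, 10002), -1) = Pow(-46550, -1) = Rational(-1, 46550)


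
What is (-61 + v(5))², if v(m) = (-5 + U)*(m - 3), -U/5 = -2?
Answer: 2601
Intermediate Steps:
U = 10 (U = -5*(-2) = 10)
v(m) = -15 + 5*m (v(m) = (-5 + 10)*(m - 3) = 5*(-3 + m) = -15 + 5*m)
(-61 + v(5))² = (-61 + (-15 + 5*5))² = (-61 + (-15 + 25))² = (-61 + 10)² = (-51)² = 2601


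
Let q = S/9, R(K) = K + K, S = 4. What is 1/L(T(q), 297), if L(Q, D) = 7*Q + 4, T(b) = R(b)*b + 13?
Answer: 81/7919 ≈ 0.010229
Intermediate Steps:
R(K) = 2*K
q = 4/9 ≈ 0.44444
T(b) = 13 + 2*b² (T(b) = (2*b)*b + 13 = 2*b² + 13 = 13 + 2*b²)
L(Q, D) = 4 + 7*Q
1/L(T(q), 297) = 1/(4 + 7*(13 + 2*(4/9)²)) = 1/(4 + 7*(13 + 2*(16/81))) = 1/(4 + 7*(13 + 32/81)) = 1/(4 + 7*(1085/81)) = 1/(4 + 7595/81) = 1/(7919/81) = 81/7919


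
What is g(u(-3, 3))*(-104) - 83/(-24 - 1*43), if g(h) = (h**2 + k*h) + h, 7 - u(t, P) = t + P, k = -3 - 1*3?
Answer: -97469/67 ≈ -1454.8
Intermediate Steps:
k = -6 (k = -3 - 3 = -6)
u(t, P) = 7 - P - t (u(t, P) = 7 - (t + P) = 7 - (P + t) = 7 + (-P - t) = 7 - P - t)
g(h) = h**2 - 5*h (g(h) = (h**2 - 6*h) + h = h**2 - 5*h)
g(u(-3, 3))*(-104) - 83/(-24 - 1*43) = ((7 - 1*3 - 1*(-3))*(-5 + (7 - 1*3 - 1*(-3))))*(-104) - 83/(-24 - 1*43) = ((7 - 3 + 3)*(-5 + (7 - 3 + 3)))*(-104) - 83/(-24 - 43) = (7*(-5 + 7))*(-104) - 83/(-67) = (7*2)*(-104) - 83*(-1/67) = 14*(-104) + 83/67 = -1456 + 83/67 = -97469/67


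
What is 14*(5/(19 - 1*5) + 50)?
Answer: 705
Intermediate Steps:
14*(5/(19 - 1*5) + 50) = 14*(5/(19 - 5) + 50) = 14*(5/14 + 50) = 14*(705/14) = 705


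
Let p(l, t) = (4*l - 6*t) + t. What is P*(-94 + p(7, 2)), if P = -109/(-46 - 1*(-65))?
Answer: 436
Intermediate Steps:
p(l, t) = -5*t + 4*l (p(l, t) = (-6*t + 4*l) + t = -5*t + 4*l)
P = -109/19 (P = -109/(-46 + 65) = -109/19 ≈ -5.7368)
P*(-94 + p(7, 2)) = -109*(-94 + (-5*2 + 4*7))/19 = -109*(-94 + (-10 + 28))/19 = -109*(-94 + 18)/19 = -109/19*(-76) = 436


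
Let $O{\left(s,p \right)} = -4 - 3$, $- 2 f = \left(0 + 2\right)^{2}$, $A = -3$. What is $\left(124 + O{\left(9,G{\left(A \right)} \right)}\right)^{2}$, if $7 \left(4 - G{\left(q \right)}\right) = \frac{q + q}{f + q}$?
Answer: $13689$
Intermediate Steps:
$f = -2$ ($f = - \frac{\left(0 + 2\right)^{2}}{2} = - \frac{2^{2}}{2} = \left(- \frac{1}{2}\right) 4 = -2$)
$G{\left(q \right)} = 4 - \frac{2 q}{7 \left(-2 + q\right)}$ ($G{\left(q \right)} = 4 - \frac{\left(q + q\right) \frac{1}{-2 + q}}{7} = 4 - \frac{2 q \frac{1}{-2 + q}}{7} = 4 - \frac{2 q}{7 \left(-2 + q\right)}$)
$O{\left(s,p \right)} = -7$ ($O{\left(s,p \right)} = -4 - 3 = -7$)
$\left(124 + O{\left(9,G{\left(A \right)} \right)}\right)^{2} = \left(124 - 7\right)^{2} = 117^{2} = 13689$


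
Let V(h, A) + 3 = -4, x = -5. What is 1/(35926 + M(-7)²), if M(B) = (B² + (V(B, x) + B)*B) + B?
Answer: 1/55526 ≈ 1.8010e-5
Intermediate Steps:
V(h, A) = -7 (V(h, A) = -3 - 4 = -7)
M(B) = B + B² + B*(-7 + B) (M(B) = (B² + (-7 + B)*B) + B = (B² + B*(-7 + B)) + B = B + B² + B*(-7 + B))
1/(35926 + M(-7)²) = 1/(35926 + (2*(-7)*(-3 - 7))²) = 1/(35926 + (2*(-7)*(-10))²) = 1/(35926 + 140²) = 1/(35926 + 19600) = 1/55526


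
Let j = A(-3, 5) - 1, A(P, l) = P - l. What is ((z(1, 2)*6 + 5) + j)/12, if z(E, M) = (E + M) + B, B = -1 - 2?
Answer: -⅓ ≈ -0.33333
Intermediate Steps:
B = -3
z(E, M) = -3 + E + M (z(E, M) = (E + M) - 3 = -3 + E + M)
j = -9 (j = (-3 - 1*5) - 1 = (-3 - 5) - 1 = -8 - 1 = -9)
((z(1, 2)*6 + 5) + j)/12 = (((-3 + 1 + 2)*6 + 5) - 9)/12 = ((0*6 + 5) - 9)*(1/12) = ((0 + 5) - 9)*(1/12) = (5 - 9)*(1/12) = -4*1/12 = -⅓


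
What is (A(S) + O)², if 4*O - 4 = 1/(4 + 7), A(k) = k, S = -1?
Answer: 1/1936 ≈ 0.00051653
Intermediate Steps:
O = 45/44 (O = 1 + 1/(4*(4 + 7)) = 1 + (¼)/11 = 1 + (¼)*(1/11) = 1 + 1/44 = 45/44 ≈ 1.0227)
(A(S) + O)² = (-1 + 45/44)² = (1/44)² = 1/1936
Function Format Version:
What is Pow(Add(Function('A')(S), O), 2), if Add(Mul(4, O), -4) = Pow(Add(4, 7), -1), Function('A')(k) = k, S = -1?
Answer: Rational(1, 1936) ≈ 0.00051653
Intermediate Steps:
O = Rational(45, 44) (O = Add(1, Mul(Rational(1, 4), Pow(Add(4, 7), -1))) = Add(1, Mul(Rational(1, 4), Pow(11, -1))) = Add(1, Mul(Rational(1, 4), Rational(1, 11))) = Add(1, Rational(1, 44)) = Rational(45, 44) ≈ 1.0227)
Pow(Add(Function('A')(S), O), 2) = Pow(Add(-1, Rational(45, 44)), 2) = Pow(Rational(1, 44), 2) = Rational(1, 1936)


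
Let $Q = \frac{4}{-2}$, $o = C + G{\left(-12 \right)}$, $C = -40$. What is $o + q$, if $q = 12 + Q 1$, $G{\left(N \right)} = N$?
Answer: $-42$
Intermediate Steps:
$o = -52$ ($o = -40 - 12 = -52$)
$Q = -2$ ($Q = 4 \left(- \frac{1}{2}\right) = -2$)
$q = 10$ ($q = 12 - 2 = 10$)
$o + q = -52 + 10 = -42$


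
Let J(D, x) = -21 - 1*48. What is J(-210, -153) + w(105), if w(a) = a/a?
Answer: -68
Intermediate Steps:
w(a) = 1
J(D, x) = -69 (J(D, x) = -21 - 48 = -69)
J(-210, -153) + w(105) = -69 + 1 = -68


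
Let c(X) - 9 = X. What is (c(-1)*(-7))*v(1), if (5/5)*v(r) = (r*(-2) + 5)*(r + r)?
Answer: -336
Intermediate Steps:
c(X) = 9 + X
v(r) = 2*r*(5 - 2*r) (v(r) = (r*(-2) + 5)*(r + r) = (-2*r + 5)*(2*r) = (5 - 2*r)*(2*r) = 2*r*(5 - 2*r))
(c(-1)*(-7))*v(1) = ((9 - 1)*(-7))*(2*1*(5 - 2*1)) = (8*(-7))*(2*1*(5 - 2)) = -112*3 = -56*6 = -336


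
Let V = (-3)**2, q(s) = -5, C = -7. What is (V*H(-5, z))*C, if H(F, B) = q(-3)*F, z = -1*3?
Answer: -1575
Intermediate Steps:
V = 9
z = -3
H(F, B) = -5*F
(V*H(-5, z))*C = (9*(-5*(-5)))*(-7) = (9*25)*(-7) = 225*(-7) = -1575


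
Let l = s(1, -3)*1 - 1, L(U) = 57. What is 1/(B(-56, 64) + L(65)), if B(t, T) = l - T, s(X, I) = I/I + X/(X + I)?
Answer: -2/15 ≈ -0.13333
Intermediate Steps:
s(X, I) = 1 + X/(I + X)
l = -½ (l = ((-3 + 2*1)/(-3 + 1))*1 - 1 = ((-3 + 2)/(-2))*1 - 1 = -½*(-1)*1 - 1 = (½)*1 - 1 = ½ - 1 = -½ ≈ -0.50000)
B(t, T) = -½ - T
1/(B(-56, 64) + L(65)) = 1/((-½ - 1*64) + 57) = 1/((-½ - 64) + 57) = 1/(-129/2 + 57) = 1/(-15/2) = -2/15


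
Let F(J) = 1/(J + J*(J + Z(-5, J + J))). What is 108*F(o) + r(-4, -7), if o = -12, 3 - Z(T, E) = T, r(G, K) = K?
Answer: -4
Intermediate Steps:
Z(T, E) = 3 - T
F(J) = 1/(J + J*(8 + J)) (F(J) = 1/(J + J*(J + (3 - 1*(-5)))) = 1/(J + J*(J + (3 + 5))) = 1/(J + J*(J + 8)) = 1/(J + J*(8 + J)))
108*F(o) + r(-4, -7) = 108*(1/((-12)*(9 - 12))) - 7 = 108*(-1/12/(-3)) - 7 = 108*(-1/12*(-⅓)) - 7 = 108*(1/36) - 7 = 3 - 7 = -4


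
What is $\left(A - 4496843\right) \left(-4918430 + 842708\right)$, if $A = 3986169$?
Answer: $2081365256628$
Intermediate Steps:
$\left(A - 4496843\right) \left(-4918430 + 842708\right) = \left(3986169 - 4496843\right) \left(-4918430 + 842708\right) = \left(-510674\right) \left(-4075722\right) = 2081365256628$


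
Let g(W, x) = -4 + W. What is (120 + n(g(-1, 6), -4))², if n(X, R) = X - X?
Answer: 14400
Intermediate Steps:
n(X, R) = 0
(120 + n(g(-1, 6), -4))² = (120 + 0)² = 120² = 14400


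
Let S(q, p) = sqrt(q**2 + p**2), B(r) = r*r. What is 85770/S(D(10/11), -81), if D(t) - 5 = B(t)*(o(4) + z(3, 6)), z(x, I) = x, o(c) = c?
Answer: 576565*sqrt(1206946)/603473 ≈ 1049.6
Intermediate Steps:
B(r) = r**2
D(t) = 5 + 7*t**2 (D(t) = 5 + t**2*(4 + 3) = 5 + t**2*7 = 5 + 7*t**2)
S(q, p) = sqrt(p**2 + q**2)
85770/S(D(10/11), -81) = 85770/(sqrt((-81)**2 + (5 + 7*(10/11)**2)**2)) = 85770/(sqrt(6561 + (5 + 7*(10*(1/11))**2)**2)) = 85770/(sqrt(6561 + (5 + 7*(10/11)**2)**2)) = 85770/(sqrt(6561 + (5 + 7*(100/121))**2)) = 85770/(sqrt(6561 + (5 + 700/121)**2)) = 85770/(sqrt(6561 + (1305/121)**2)) = 85770/(sqrt(6561 + 1703025/14641)) = 85770/(sqrt(97762626/14641)) = 85770/((9*sqrt(1206946)/121)) = 85770*(121*sqrt(1206946)/10862514) = 576565*sqrt(1206946)/603473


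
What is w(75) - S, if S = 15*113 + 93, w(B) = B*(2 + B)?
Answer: 3987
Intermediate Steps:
S = 1788 (S = 1695 + 93 = 1788)
w(75) - S = 75*(2 + 75) - 1*1788 = 75*77 - 1788 = 5775 - 1788 = 3987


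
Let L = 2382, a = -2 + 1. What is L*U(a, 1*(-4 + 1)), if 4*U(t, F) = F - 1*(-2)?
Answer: -1191/2 ≈ -595.50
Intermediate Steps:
a = -1
U(t, F) = ½ + F/4 (U(t, F) = (F - 1*(-2))/4 = (F + 2)/4 = (2 + F)/4 = ½ + F/4)
L*U(a, 1*(-4 + 1)) = 2382*(½ + (1*(-4 + 1))/4) = 2382*(½ + (1*(-3))/4) = 2382*(½ + (¼)*(-3)) = 2382*(½ - ¾) = 2382*(-¼) = -1191/2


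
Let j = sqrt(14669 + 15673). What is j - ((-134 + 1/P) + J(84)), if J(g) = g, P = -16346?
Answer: 817301/16346 + sqrt(30342) ≈ 224.19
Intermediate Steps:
j = sqrt(30342) ≈ 174.19
j - ((-134 + 1/P) + J(84)) = sqrt(30342) - ((-134 + 1/(-16346)) + 84) = sqrt(30342) - ((-134 - 1/16346) + 84) = sqrt(30342) - (-2190365/16346 + 84) = sqrt(30342) - 1*(-817301/16346) = sqrt(30342) + 817301/16346 = 817301/16346 + sqrt(30342)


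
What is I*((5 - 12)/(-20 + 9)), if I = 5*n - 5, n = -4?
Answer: -175/11 ≈ -15.909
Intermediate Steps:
I = -25 (I = 5*(-4) - 5 = -20 - 5 = -25)
I*((5 - 12)/(-20 + 9)) = -25*(5 - 12)/(-20 + 9) = -(-175)/(-11) = -(-175)*(-1)/11 = -25*7/11 = -175/11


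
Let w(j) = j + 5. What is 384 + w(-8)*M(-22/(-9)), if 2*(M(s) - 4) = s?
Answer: 1105/3 ≈ 368.33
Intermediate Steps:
w(j) = 5 + j
M(s) = 4 + s/2
384 + w(-8)*M(-22/(-9)) = 384 + (5 - 8)*(4 + (-22/(-9))/2) = 384 - 3*(4 + (-22*(-⅑))/2) = 384 - 3*(4 + (½)*(22/9)) = 384 - 3*(4 + 11/9) = 384 - 3*47/9 = 384 - 47/3 = 1105/3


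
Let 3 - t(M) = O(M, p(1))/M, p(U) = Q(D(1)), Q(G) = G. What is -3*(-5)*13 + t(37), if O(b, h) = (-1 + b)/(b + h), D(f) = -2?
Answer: 256374/1295 ≈ 197.97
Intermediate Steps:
p(U) = -2
O(b, h) = (-1 + b)/(b + h)
t(M) = 3 - (-1 + M)/(M*(-2 + M)) (t(M) = 3 - (-1 + M)/(M - 2)/M = 3 - (-1 + M)/(-2 + M)/M = 3 - (-1 + M)/(M*(-2 + M)))
-3*(-5)*13 + t(37) = -3*(-5)*13 + (1 - 1*37 + 3*37*(-2 + 37))/(37*(-2 + 37)) = 15*13 + (1/37)*(1 - 37 + 3*37*35)/35 = 195 + (1/37)*(1/35)*(1 - 37 + 3885) = 195 + (1/37)*(1/35)*3849 = 195 + 3849/1295 = 256374/1295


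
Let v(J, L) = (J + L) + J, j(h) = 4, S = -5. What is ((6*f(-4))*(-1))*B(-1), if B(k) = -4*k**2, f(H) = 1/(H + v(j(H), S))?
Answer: -24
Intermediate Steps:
v(J, L) = L + 2*J
f(H) = 1/(3 + H) (f(H) = 1/(H + (-5 + 2*4)) = 1/(H + (-5 + 8)) = 1/(H + 3) = 1/(3 + H))
((6*f(-4))*(-1))*B(-1) = ((6/(3 - 4))*(-1))*(-4*(-1)**2) = ((6/(-1))*(-1))*(-4*1) = ((6*(-1))*(-1))*(-4) = -6*(-1)*(-4) = 6*(-4) = -24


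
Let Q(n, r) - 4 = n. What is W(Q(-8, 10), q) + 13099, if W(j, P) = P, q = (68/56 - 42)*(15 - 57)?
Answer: 14812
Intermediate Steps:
Q(n, r) = 4 + n
q = 1713 (q = (68*(1/56) - 42)*(-42) = (17/14 - 42)*(-42) = -571/14*(-42) = 1713)
W(Q(-8, 10), q) + 13099 = 1713 + 13099 = 14812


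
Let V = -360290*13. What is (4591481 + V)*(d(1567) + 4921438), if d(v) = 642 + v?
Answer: -454398457983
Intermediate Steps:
V = -4683770
(4591481 + V)*(d(1567) + 4921438) = (4591481 - 4683770)*((642 + 1567) + 4921438) = -92289*(2209 + 4921438) = -92289*4923647 = -454398457983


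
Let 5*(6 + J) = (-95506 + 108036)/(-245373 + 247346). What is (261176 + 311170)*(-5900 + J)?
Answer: -6667849215072/1973 ≈ -3.3795e+9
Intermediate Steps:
J = -9332/1973 (J = -6 + ((-95506 + 108036)/(-245373 + 247346))/5 = -6 + (12530/1973)/5 = -6 + (12530*(1/1973))/5 = -6 + (⅕)*(12530/1973) = -6 + 2506/1973 = -9332/1973 ≈ -4.7299)
(261176 + 311170)*(-5900 + J) = (261176 + 311170)*(-5900 - 9332/1973) = 572346*(-11650032/1973) = -6667849215072/1973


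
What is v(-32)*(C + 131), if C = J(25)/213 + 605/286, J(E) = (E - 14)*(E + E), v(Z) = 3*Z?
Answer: -12023888/923 ≈ -13027.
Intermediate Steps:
J(E) = 2*E*(-14 + E) (J(E) = (-14 + E)*(2*E) = 2*E*(-14 + E))
C = 26015/5538 (C = (2*25*(-14 + 25))/213 + 605/286 = (2*25*11)*(1/213) + 605*(1/286) = 550*(1/213) + 55/26 = 550/213 + 55/26 = 26015/5538 ≈ 4.6975)
v(-32)*(C + 131) = (3*(-32))*(26015/5538 + 131) = -96*751493/5538 = -12023888/923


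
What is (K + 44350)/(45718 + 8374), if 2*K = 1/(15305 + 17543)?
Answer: 2913617601/3553628032 ≈ 0.81990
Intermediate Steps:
K = 1/65696 (K = 1/(2*(15305 + 17543)) = (½)/32848 = (½)*(1/32848) = 1/65696 ≈ 1.5222e-5)
(K + 44350)/(45718 + 8374) = (1/65696 + 44350)/(45718 + 8374) = (2913617601/65696)/54092 = (2913617601/65696)*(1/54092) = 2913617601/3553628032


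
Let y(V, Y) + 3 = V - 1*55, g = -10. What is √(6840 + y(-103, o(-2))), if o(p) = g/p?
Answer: √6679 ≈ 81.725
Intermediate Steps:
o(p) = -10/p
y(V, Y) = -58 + V (y(V, Y) = -3 + (V - 1*55) = -3 + (V - 55) = -3 + (-55 + V) = -58 + V)
√(6840 + y(-103, o(-2))) = √(6840 + (-58 - 103)) = √(6840 - 161) = √6679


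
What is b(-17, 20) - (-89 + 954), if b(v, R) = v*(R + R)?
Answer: -1545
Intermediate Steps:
b(v, R) = 2*R*v (b(v, R) = v*(2*R) = 2*R*v)
b(-17, 20) - (-89 + 954) = 2*20*(-17) - (-89 + 954) = -680 - 1*865 = -680 - 865 = -1545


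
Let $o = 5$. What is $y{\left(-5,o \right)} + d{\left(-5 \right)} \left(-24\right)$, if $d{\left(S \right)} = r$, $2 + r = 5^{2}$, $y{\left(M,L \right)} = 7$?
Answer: $-545$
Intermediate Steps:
$r = 23$ ($r = -2 + 5^{2} = -2 + 25 = 23$)
$d{\left(S \right)} = 23$
$y{\left(-5,o \right)} + d{\left(-5 \right)} \left(-24\right) = 7 + 23 \left(-24\right) = 7 - 552 = -545$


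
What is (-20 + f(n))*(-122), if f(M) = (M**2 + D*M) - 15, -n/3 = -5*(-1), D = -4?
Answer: -30500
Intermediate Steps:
n = -15 (n = -(-15)*(-1) = -3*5 = -15)
f(M) = -15 + M**2 - 4*M (f(M) = (M**2 - 4*M) - 15 = -15 + M**2 - 4*M)
(-20 + f(n))*(-122) = (-20 + (-15 + (-15)**2 - 4*(-15)))*(-122) = (-20 + (-15 + 225 + 60))*(-122) = (-20 + 270)*(-122) = 250*(-122) = -30500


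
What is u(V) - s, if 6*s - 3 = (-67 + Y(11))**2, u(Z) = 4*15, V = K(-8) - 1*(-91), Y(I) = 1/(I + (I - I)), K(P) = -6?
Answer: -498499/726 ≈ -686.64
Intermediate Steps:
Y(I) = 1/I (Y(I) = 1/(I + 0) = 1/I)
V = 85 (V = -6 - 1*(-91) = -6 + 91 = 85)
u(Z) = 60
s = 542059/726 (s = 1/2 + (-67 + 1/11)**2/6 = 1/2 + (-736/11)**2/6 = 1/2 + (1/6)*(541696/121) = 1/2 + 270848/363 = 542059/726 ≈ 746.64)
u(V) - s = 60 - 1*542059/726 = 60 - 542059/726 = -498499/726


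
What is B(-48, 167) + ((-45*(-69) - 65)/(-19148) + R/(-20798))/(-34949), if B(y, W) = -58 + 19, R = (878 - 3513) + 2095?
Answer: -67850698688393/1739761674337 ≈ -39.000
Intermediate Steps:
R = -540 (R = -2635 + 2095 = -540)
B(y, W) = -39
B(-48, 167) + ((-45*(-69) - 65)/(-19148) + R/(-20798))/(-34949) = -39 + ((-45*(-69) - 65)/(-19148) - 540/(-20798))/(-34949) = -39 + ((3105 - 65)*(-1/19148) - 540*(-1/20798))*(-1/34949) = -39 + (3040*(-1/19148) + 270/10399)*(-1/34949) = -39 + (-760/4787 + 270/10399)*(-1/34949) = -39 - 6610750/49780013*(-1/34949) = -39 + 6610750/1739761674337 = -67850698688393/1739761674337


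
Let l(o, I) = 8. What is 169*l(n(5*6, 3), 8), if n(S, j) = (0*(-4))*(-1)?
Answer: 1352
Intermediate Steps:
n(S, j) = 0 (n(S, j) = 0*(-1) = 0)
169*l(n(5*6, 3), 8) = 169*8 = 1352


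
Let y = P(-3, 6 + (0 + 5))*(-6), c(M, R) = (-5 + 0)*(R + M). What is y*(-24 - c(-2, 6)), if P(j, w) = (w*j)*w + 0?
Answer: -8712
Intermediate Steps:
P(j, w) = j*w² (P(j, w) = (j*w)*w + 0 = j*w² + 0 = j*w²)
c(M, R) = -5*M - 5*R (c(M, R) = -5*(M + R) = -5*M - 5*R)
y = 2178 (y = -3*(6 + (0 + 5))²*(-6) = -3*(6 + 5)²*(-6) = -3*11²*(-6) = -3*121*(-6) = -363*(-6) = 2178)
y*(-24 - c(-2, 6)) = 2178*(-24 - (-5*(-2) - 5*6)) = 2178*(-24 - (10 - 30)) = 2178*(-24 - 1*(-20)) = 2178*(-24 + 20) = 2178*(-4) = -8712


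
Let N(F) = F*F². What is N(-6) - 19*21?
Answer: -615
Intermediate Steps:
N(F) = F³
N(-6) - 19*21 = (-6)³ - 19*21 = -216 - 399 = -615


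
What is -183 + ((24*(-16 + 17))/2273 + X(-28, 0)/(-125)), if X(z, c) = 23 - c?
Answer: -52044154/284125 ≈ -183.17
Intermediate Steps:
-183 + ((24*(-16 + 17))/2273 + X(-28, 0)/(-125)) = -183 + ((24*(-16 + 17))/2273 + (23 - 1*0)/(-125)) = -183 + ((24*1)*(1/2273) + (23 + 0)*(-1/125)) = -183 + (24*(1/2273) + 23*(-1/125)) = -183 + (24/2273 - 23/125) = -183 - 49279/284125 = -52044154/284125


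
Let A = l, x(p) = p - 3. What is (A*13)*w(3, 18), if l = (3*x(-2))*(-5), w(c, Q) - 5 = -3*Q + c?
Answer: -44850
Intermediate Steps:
x(p) = -3 + p
w(c, Q) = 5 + c - 3*Q (w(c, Q) = 5 + (-3*Q + c) = 5 + (c - 3*Q) = 5 + c - 3*Q)
l = 75 (l = (3*(-3 - 2))*(-5) = (3*(-5))*(-5) = -15*(-5) = 75)
A = 75
(A*13)*w(3, 18) = (75*13)*(5 + 3 - 3*18) = 975*(5 + 3 - 54) = 975*(-46) = -44850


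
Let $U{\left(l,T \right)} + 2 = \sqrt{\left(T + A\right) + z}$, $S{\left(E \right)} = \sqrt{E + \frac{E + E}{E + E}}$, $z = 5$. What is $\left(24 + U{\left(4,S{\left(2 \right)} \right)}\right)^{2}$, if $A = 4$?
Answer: $\left(22 + \sqrt{9 + \sqrt{3}}\right)^{2} \approx 638.88$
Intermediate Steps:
$S{\left(E \right)} = \sqrt{1 + E}$ ($S{\left(E \right)} = \sqrt{E + \frac{2 E}{2 E}} = \sqrt{E + 2 E \frac{1}{2 E}} = \sqrt{E + 1} = \sqrt{1 + E}$)
$U{\left(l,T \right)} = -2 + \sqrt{9 + T}$ ($U{\left(l,T \right)} = -2 + \sqrt{\left(T + 4\right) + 5} = -2 + \sqrt{\left(4 + T\right) + 5} = -2 + \sqrt{9 + T}$)
$\left(24 + U{\left(4,S{\left(2 \right)} \right)}\right)^{2} = \left(24 - \left(2 - \sqrt{9 + \sqrt{1 + 2}}\right)\right)^{2} = \left(24 - \left(2 - \sqrt{9 + \sqrt{3}}\right)\right)^{2} = \left(22 + \sqrt{9 + \sqrt{3}}\right)^{2}$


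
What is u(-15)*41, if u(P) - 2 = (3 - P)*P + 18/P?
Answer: -55186/5 ≈ -11037.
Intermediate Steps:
u(P) = 2 + 18/P + P*(3 - P) (u(P) = 2 + ((3 - P)*P + 18/P) = 2 + (P*(3 - P) + 18/P) = 2 + (18/P + P*(3 - P)) = 2 + 18/P + P*(3 - P))
u(-15)*41 = (2 - 1*(-15)**2 + 3*(-15) + 18/(-15))*41 = (2 - 1*225 - 45 + 18*(-1/15))*41 = (2 - 225 - 45 - 6/5)*41 = -1346/5*41 = -55186/5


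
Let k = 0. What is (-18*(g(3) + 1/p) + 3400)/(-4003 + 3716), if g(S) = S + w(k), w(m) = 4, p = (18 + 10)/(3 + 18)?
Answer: -6521/574 ≈ -11.361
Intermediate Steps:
p = 4/3 (p = 28/21 = 28*(1/21) = 4/3 ≈ 1.3333)
g(S) = 4 + S (g(S) = S + 4 = 4 + S)
(-18*(g(3) + 1/p) + 3400)/(-4003 + 3716) = (-18*((4 + 3) + 1/(4/3)) + 3400)/(-4003 + 3716) = (-18*(7 + ¾) + 3400)/(-287) = (-18*31/4 + 3400)*(-1/287) = (-279/2 + 3400)*(-1/287) = (6521/2)*(-1/287) = -6521/574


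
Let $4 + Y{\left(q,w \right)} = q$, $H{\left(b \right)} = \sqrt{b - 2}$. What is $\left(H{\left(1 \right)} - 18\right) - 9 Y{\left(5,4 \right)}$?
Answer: $-27 + i \approx -27.0 + 1.0 i$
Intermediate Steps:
$H{\left(b \right)} = \sqrt{-2 + b}$
$Y{\left(q,w \right)} = -4 + q$
$\left(H{\left(1 \right)} - 18\right) - 9 Y{\left(5,4 \right)} = \left(\sqrt{-2 + 1} - 18\right) - 9 \left(-4 + 5\right) = \left(\sqrt{-1} - 18\right) - 9 = \left(i - 18\right) - 9 = \left(-18 + i\right) - 9 = -27 + i$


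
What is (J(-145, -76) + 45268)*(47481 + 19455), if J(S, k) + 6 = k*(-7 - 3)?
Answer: 3080528592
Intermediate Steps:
J(S, k) = -6 - 10*k (J(S, k) = -6 + k*(-7 - 3) = -6 + k*(-10) = -6 - 10*k)
(J(-145, -76) + 45268)*(47481 + 19455) = ((-6 - 10*(-76)) + 45268)*(47481 + 19455) = ((-6 + 760) + 45268)*66936 = (754 + 45268)*66936 = 46022*66936 = 3080528592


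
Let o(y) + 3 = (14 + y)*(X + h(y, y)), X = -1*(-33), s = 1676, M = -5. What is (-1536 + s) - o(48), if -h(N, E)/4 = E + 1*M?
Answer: 8761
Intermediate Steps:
h(N, E) = 20 - 4*E (h(N, E) = -4*(E + 1*(-5)) = -4*(E - 5) = -4*(-5 + E) = 20 - 4*E)
X = 33
o(y) = -3 + (14 + y)*(53 - 4*y) (o(y) = -3 + (14 + y)*(33 + (20 - 4*y)) = -3 + (14 + y)*(53 - 4*y))
(-1536 + s) - o(48) = (-1536 + 1676) - (739 - 4*48² - 3*48) = 140 - (739 - 4*2304 - 144) = 140 - (739 - 9216 - 144) = 140 - 1*(-8621) = 140 + 8621 = 8761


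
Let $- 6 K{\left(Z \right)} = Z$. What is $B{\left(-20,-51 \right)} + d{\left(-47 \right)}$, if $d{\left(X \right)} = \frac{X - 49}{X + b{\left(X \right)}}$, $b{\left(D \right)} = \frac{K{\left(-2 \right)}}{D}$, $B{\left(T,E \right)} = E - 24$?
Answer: $- \frac{120891}{1657} \approx -72.958$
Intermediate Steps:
$K{\left(Z \right)} = - \frac{Z}{6}$
$B{\left(T,E \right)} = -24 + E$
$b{\left(D \right)} = \frac{1}{3 D}$ ($b{\left(D \right)} = \frac{\left(- \frac{1}{6}\right) \left(-2\right)}{D} = \frac{1}{3 D}$)
$d{\left(X \right)} = \frac{-49 + X}{X + \frac{1}{3 X}}$ ($d{\left(X \right)} = \frac{X - 49}{X + \frac{1}{3 X}} = \frac{-49 + X}{X + \frac{1}{3 X}}$)
$B{\left(-20,-51 \right)} + d{\left(-47 \right)} = \left(-24 - 51\right) + 3 \left(-47\right) \frac{1}{1 + 3 \left(-47\right)^{2}} \left(-49 - 47\right) = -75 + 3 \left(-47\right) \frac{1}{1 + 3 \cdot 2209} \left(-96\right) = -75 + 3 \left(-47\right) \frac{1}{1 + 6627} \left(-96\right) = -75 + 3 \left(-47\right) \frac{1}{6628} \left(-96\right) = -75 + \frac{3384}{1657} = - \frac{120891}{1657}$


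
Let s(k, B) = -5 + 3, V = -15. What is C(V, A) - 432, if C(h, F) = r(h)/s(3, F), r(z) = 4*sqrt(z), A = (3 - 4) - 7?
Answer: -432 - 2*I*sqrt(15) ≈ -432.0 - 7.746*I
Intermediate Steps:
A = -8 (A = -1 - 7 = -8)
s(k, B) = -2
C(h, F) = -2*sqrt(h) (C(h, F) = (4*sqrt(h))/(-2) = (4*sqrt(h))*(-1/2) = -2*sqrt(h))
C(V, A) - 432 = -2*I*sqrt(15) - 432 = -432 - 2*I*sqrt(15)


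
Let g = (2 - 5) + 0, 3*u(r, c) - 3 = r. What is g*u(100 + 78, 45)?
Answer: -181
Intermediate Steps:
u(r, c) = 1 + r/3
g = -3 (g = -3 + 0 = -3)
g*u(100 + 78, 45) = -3*(1 + (100 + 78)/3) = -3*(1 + (⅓)*178) = -3*(1 + 178/3) = -3*181/3 = -181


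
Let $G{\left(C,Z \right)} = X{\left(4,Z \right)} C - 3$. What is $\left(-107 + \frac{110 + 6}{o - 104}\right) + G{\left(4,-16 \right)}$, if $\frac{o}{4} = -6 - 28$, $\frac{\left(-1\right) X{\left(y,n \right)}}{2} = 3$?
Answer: $- \frac{8069}{60} \approx -134.48$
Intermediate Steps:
$X{\left(y,n \right)} = -6$ ($X{\left(y,n \right)} = \left(-2\right) 3 = -6$)
$G{\left(C,Z \right)} = -3 - 6 C$ ($G{\left(C,Z \right)} = - 6 C - 3 = -3 - 6 C$)
$o = -136$ ($o = 4 \left(-6 - 28\right) = 4 \left(-34\right) = -136$)
$\left(-107 + \frac{110 + 6}{o - 104}\right) + G{\left(4,-16 \right)} = \left(-107 + \frac{110 + 6}{-136 - 104}\right) - 27 = \left(-107 + \frac{116}{-240}\right) - 27 = \left(-107 + 116 \left(- \frac{1}{240}\right)\right) - 27 = \left(-107 - \frac{29}{60}\right) - 27 = - \frac{6449}{60} - 27 = - \frac{8069}{60}$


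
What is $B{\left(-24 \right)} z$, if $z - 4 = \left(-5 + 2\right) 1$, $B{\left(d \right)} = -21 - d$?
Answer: $3$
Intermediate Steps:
$z = 1$ ($z = 4 + \left(-5 + 2\right) 1 = 4 - 3 = 1$)
$B{\left(-24 \right)} z = \left(-21 - -24\right) 1 = \left(-21 + 24\right) 1 = 3 \cdot 1 = 3$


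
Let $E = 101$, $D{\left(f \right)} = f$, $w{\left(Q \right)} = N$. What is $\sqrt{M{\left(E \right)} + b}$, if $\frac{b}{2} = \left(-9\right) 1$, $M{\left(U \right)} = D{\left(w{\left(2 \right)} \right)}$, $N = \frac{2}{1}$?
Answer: $4 i \approx 4.0 i$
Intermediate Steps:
$N = 2$ ($N = 2 \cdot 1 = 2$)
$w{\left(Q \right)} = 2$
$M{\left(U \right)} = 2$
$b = -18$ ($b = 2 \left(\left(-9\right) 1\right) = 2 \left(-9\right) = -18$)
$\sqrt{M{\left(E \right)} + b} = \sqrt{2 - 18} = \sqrt{-16} = 4 i$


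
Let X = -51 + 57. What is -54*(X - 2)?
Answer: -216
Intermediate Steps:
X = 6
-54*(X - 2) = -54*(6 - 2) = -54*4 = -216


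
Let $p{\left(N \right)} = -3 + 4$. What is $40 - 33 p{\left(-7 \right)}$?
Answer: $7$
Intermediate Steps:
$p{\left(N \right)} = 1$
$40 - 33 p{\left(-7 \right)} = 40 - 33 = 7$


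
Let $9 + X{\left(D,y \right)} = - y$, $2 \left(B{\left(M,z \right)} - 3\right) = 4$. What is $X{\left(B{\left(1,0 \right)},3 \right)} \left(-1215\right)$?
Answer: $14580$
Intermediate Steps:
$B{\left(M,z \right)} = 5$ ($B{\left(M,z \right)} = 3 + \frac{1}{2} \cdot 4 = 3 + 2 = 5$)
$X{\left(D,y \right)} = -9 - y$
$X{\left(B{\left(1,0 \right)},3 \right)} \left(-1215\right) = \left(-9 - 3\right) \left(-1215\right) = \left(-12\right) \left(-1215\right) = 14580$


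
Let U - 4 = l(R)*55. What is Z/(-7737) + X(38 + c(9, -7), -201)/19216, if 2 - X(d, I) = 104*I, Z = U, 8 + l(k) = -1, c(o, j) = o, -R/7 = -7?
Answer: 85592389/74337096 ≈ 1.1514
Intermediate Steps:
R = 49 (R = -7*(-7) = 49)
l(k) = -9 (l(k) = -8 - 1 = -9)
U = -491 (U = 4 - 9*55 = 4 - 495 = -491)
Z = -491
X(d, I) = 2 - 104*I
Z/(-7737) + X(38 + c(9, -7), -201)/19216 = -491/(-7737) + (2 - 104*(-201))/19216 = -491*(-1/7737) + (2 + 20904)*(1/19216) = 491/7737 + 20906*(1/19216) = 491/7737 + 10453/9608 = 85592389/74337096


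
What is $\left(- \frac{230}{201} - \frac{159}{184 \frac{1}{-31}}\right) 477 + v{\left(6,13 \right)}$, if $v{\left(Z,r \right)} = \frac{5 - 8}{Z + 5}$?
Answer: $\frac{1658730357}{135608} \approx 12232.0$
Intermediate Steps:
$v{\left(Z,r \right)} = - \frac{3}{5 + Z}$
$\left(- \frac{230}{201} - \frac{159}{184 \frac{1}{-31}}\right) 477 + v{\left(6,13 \right)} = \left(- \frac{230}{201} - \frac{159}{184 \frac{1}{-31}}\right) 477 - \frac{3}{5 + 6} = \left(\left(-230\right) \frac{1}{201} - \frac{159}{184 \left(- \frac{1}{31}\right)}\right) 477 - \frac{3}{11} = \left(- \frac{230}{201} - \frac{159}{- \frac{184}{31}}\right) 477 - \frac{3}{11} = \left(- \frac{230}{201} - - \frac{4929}{184}\right) 477 - \frac{3}{11} = \left(- \frac{230}{201} + \frac{4929}{184}\right) 477 - \frac{3}{11} = \frac{948409}{36984} \cdot 477 - \frac{3}{11} = \frac{150797031}{12328} - \frac{3}{11} = \frac{1658730357}{135608}$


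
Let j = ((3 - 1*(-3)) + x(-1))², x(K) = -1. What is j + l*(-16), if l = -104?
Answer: 1689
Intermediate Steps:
j = 25 (j = ((3 - 1*(-3)) - 1)² = ((3 + 3) - 1)² = (6 - 1)² = 5² = 25)
j + l*(-16) = 25 - 104*(-16) = 25 + 1664 = 1689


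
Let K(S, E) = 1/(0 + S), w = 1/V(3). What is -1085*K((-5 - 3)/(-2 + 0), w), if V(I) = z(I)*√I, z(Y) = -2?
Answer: -1085/4 ≈ -271.25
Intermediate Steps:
V(I) = -2*√I
w = -√3/6 (w = 1/(-2*√3) = -√3/6 ≈ -0.28868)
K(S, E) = 1/S
-1085*K((-5 - 3)/(-2 + 0), w) = -1085*(-2 + 0)/(-5 - 3) = -1085/((-8/(-2))) = -1085/((-8*(-½))) = -1085/4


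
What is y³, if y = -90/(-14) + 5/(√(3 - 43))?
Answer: 695925/2744 - 48355*I*√10/1568 ≈ 253.62 - 97.52*I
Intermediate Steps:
y = 45/7 - I*√10/4 (y = -90*(-1/14) + 5/(√(-40)) = 45/7 + 5/((2*I*√10)) = 45/7 + 5*(-I*√10/20) = 45/7 - I*√10/4 ≈ 6.4286 - 0.79057*I)
y³ = (45/7 - I*√10/4)³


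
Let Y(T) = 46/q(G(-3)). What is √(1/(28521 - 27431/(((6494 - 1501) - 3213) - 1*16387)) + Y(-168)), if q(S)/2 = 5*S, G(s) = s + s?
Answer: 4*I*√467840709933227385/3124752585 ≈ 0.87558*I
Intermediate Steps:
G(s) = 2*s
q(S) = 10*S (q(S) = 2*(5*S) = 10*S)
Y(T) = -23/30 (Y(T) = 46/((10*(2*(-3)))) = 46/((10*(-6))) = 46/(-60) = 46*(-1/60) = -23/30)
√(1/(28521 - 27431/(((6494 - 1501) - 3213) - 1*16387)) + Y(-168)) = √(1/(28521 - 27431/(((6494 - 1501) - 3213) - 1*16387)) - 23/30) = √(1/(28521 - 27431/((4993 - 3213) - 16387)) - 23/30) = √(1/(28521 - 27431/(1780 - 16387)) - 23/30) = √(1/(28521 - 27431/(-14607)) - 23/30) = √(1/(28521 - 27431*(-1/14607)) - 23/30) = √(1/(28521 + 27431/14607) - 23/30) = √(1/(416633678/14607) - 23/30) = √(14607/416633678 - 23/30) = √(-2395534096/3124752585) = 4*I*√467840709933227385/3124752585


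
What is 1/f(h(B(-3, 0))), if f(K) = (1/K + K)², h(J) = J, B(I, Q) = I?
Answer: 9/100 ≈ 0.090000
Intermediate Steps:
f(K) = (K + 1/K)²
1/f(h(B(-3, 0))) = 1/((1 + (-3)²)²/(-3)²) = 1/((1 + 9)²/9) = 1/((⅑)*10²) = 1/((⅑)*100) = 1/(100/9) = 9/100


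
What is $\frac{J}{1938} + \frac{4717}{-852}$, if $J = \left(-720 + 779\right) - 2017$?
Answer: $- \frac{1801627}{275196} \approx -6.5467$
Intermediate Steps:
$J = -1958$ ($J = 59 - 2017 = -1958$)
$\frac{J}{1938} + \frac{4717}{-852} = - \frac{1958}{1938} + \frac{4717}{-852} = \left(-1958\right) \frac{1}{1938} + 4717 \left(- \frac{1}{852}\right) = - \frac{979}{969} - \frac{4717}{852} = - \frac{1801627}{275196}$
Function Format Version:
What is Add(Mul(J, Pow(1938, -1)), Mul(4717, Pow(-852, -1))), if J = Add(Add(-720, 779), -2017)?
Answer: Rational(-1801627, 275196) ≈ -6.5467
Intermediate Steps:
J = -1958 (J = Add(59, -2017) = -1958)
Add(Mul(J, Pow(1938, -1)), Mul(4717, Pow(-852, -1))) = Add(Mul(-1958, Pow(1938, -1)), Mul(4717, Pow(-852, -1))) = Add(Mul(-1958, Rational(1, 1938)), Mul(4717, Rational(-1, 852))) = Add(Rational(-979, 969), Rational(-4717, 852)) = Rational(-1801627, 275196)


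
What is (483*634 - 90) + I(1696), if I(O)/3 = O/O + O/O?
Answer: 306138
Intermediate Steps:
I(O) = 6 (I(O) = 3*(O/O + O/O) = 3*(1 + 1) = 3*2 = 6)
(483*634 - 90) + I(1696) = (483*634 - 90) + 6 = (306222 - 90) + 6 = 306132 + 6 = 306138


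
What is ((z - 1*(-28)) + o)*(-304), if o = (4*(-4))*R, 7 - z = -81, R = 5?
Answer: -10944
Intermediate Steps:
z = 88 (z = 7 - 1*(-81) = 7 + 81 = 88)
o = -80 (o = (4*(-4))*5 = -16*5 = -80)
((z - 1*(-28)) + o)*(-304) = ((88 - 1*(-28)) - 80)*(-304) = ((88 + 28) - 80)*(-304) = (116 - 80)*(-304) = 36*(-304) = -10944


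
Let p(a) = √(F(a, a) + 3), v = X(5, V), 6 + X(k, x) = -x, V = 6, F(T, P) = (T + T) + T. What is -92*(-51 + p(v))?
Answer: 4692 - 92*I*√33 ≈ 4692.0 - 528.5*I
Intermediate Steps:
F(T, P) = 3*T (F(T, P) = 2*T + T = 3*T)
X(k, x) = -6 - x
v = -12 (v = -6 - 1*6 = -6 - 6 = -12)
p(a) = √(3 + 3*a) (p(a) = √(3*a + 3) = √(3 + 3*a))
-92*(-51 + p(v)) = -92*(-51 + √(3 + 3*(-12))) = -92*(-51 + √(3 - 36)) = -92*(-51 + √(-33)) = -92*(-51 + I*√33) = 4692 - 92*I*√33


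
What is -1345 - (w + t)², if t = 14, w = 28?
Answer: -3109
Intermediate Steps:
-1345 - (w + t)² = -1345 - (28 + 14)² = -1345 - 1*42² = -1345 - 1*1764 = -1345 - 1764 = -3109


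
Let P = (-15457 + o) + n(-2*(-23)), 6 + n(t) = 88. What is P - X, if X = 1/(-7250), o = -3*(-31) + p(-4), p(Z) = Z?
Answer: -110823499/7250 ≈ -15286.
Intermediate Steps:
n(t) = 82 (n(t) = -6 + 88 = 82)
o = 89 (o = -3*(-31) - 4 = 93 - 4 = 89)
X = -1/7250 ≈ -0.00013793
P = -15286 (P = (-15457 + 89) + 82 = -15368 + 82 = -15286)
P - X = -15286 - 1*(-1/7250) = -15286 + 1/7250 = -110823499/7250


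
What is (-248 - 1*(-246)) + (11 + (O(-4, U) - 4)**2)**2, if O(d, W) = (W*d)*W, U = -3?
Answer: 2595319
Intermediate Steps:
O(d, W) = d*W**2
(-248 - 1*(-246)) + (11 + (O(-4, U) - 4)**2)**2 = (-248 - 1*(-246)) + (11 + (-4*(-3)**2 - 4)**2)**2 = (-248 + 246) + (11 + (-4*9 - 4)**2)**2 = -2 + (11 + (-36 - 4)**2)**2 = -2 + (11 + (-40)**2)**2 = -2 + (11 + 1600)**2 = -2 + 1611**2 = -2 + 2595321 = 2595319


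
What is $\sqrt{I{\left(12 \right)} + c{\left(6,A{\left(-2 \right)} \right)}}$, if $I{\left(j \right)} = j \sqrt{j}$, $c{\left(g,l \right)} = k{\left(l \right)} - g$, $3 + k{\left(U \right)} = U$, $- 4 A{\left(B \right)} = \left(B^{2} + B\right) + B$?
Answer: $\sqrt{-9 + 24 \sqrt{3}} \approx 5.7069$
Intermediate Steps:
$A{\left(B \right)} = - \frac{B}{2} - \frac{B^{2}}{4}$ ($A{\left(B \right)} = - \frac{\left(B^{2} + B\right) + B}{4} = - \frac{\left(B + B^{2}\right) + B}{4} = - \frac{B^{2} + 2 B}{4} = - \frac{B}{2} - \frac{B^{2}}{4}$)
$k{\left(U \right)} = -3 + U$
$c{\left(g,l \right)} = -3 + l - g$ ($c{\left(g,l \right)} = \left(-3 + l\right) - g = -3 + l - g$)
$I{\left(j \right)} = j^{\frac{3}{2}}$
$\sqrt{I{\left(12 \right)} + c{\left(6,A{\left(-2 \right)} \right)}} = \sqrt{12^{\frac{3}{2}} - \left(9 - \frac{2 - 2}{2}\right)} = \sqrt{24 \sqrt{3} - \left(9 + 0\right)} = \sqrt{24 \sqrt{3} - 9} = \sqrt{-9 + 24 \sqrt{3}}$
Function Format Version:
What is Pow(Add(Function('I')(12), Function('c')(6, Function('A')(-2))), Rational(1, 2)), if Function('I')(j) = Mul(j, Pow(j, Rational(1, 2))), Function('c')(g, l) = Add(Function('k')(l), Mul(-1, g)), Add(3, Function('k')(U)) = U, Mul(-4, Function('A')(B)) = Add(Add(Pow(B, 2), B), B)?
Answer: Pow(Add(-9, Mul(24, Pow(3, Rational(1, 2)))), Rational(1, 2)) ≈ 5.7069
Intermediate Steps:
Function('A')(B) = Add(Mul(Rational(-1, 2), B), Mul(Rational(-1, 4), Pow(B, 2))) (Function('A')(B) = Mul(Rational(-1, 4), Add(Add(Pow(B, 2), B), B)) = Mul(Rational(-1, 4), Add(Add(B, Pow(B, 2)), B)) = Mul(Rational(-1, 4), Add(Pow(B, 2), Mul(2, B))) = Add(Mul(Rational(-1, 2), B), Mul(Rational(-1, 4), Pow(B, 2))))
Function('k')(U) = Add(-3, U)
Function('c')(g, l) = Add(-3, l, Mul(-1, g)) (Function('c')(g, l) = Add(Add(-3, l), Mul(-1, g)) = Add(-3, l, Mul(-1, g)))
Function('I')(j) = Pow(j, Rational(3, 2))
Pow(Add(Function('I')(12), Function('c')(6, Function('A')(-2))), Rational(1, 2)) = Pow(Add(Pow(12, Rational(3, 2)), Add(-3, Mul(Rational(-1, 4), -2, Add(2, -2)), Mul(-1, 6))), Rational(1, 2)) = Pow(Add(Mul(24, Pow(3, Rational(1, 2))), Add(-3, Mul(Rational(-1, 4), -2, 0), -6)), Rational(1, 2)) = Pow(Add(Mul(24, Pow(3, Rational(1, 2))), Add(-3, 0, -6)), Rational(1, 2)) = Pow(Add(Mul(24, Pow(3, Rational(1, 2))), -9), Rational(1, 2)) = Pow(Add(-9, Mul(24, Pow(3, Rational(1, 2)))), Rational(1, 2))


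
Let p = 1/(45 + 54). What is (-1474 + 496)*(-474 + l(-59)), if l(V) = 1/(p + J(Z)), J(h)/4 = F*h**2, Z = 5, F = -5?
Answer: 22946447250/49499 ≈ 4.6357e+5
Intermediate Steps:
p = 1/99 ≈ 0.010101
J(h) = -20*h**2 (J(h) = 4*(-5*h**2) = -20*h**2)
l(V) = -99/49499 (l(V) = 1/(1/99 - 20*5**2) = 1/(1/99 - 20*25) = 1/(1/99 - 500) = 1/(-49499/99) = -99/49499)
(-1474 + 496)*(-474 + l(-59)) = (-1474 + 496)*(-474 - 99/49499) = -978*(-23462625/49499) = 22946447250/49499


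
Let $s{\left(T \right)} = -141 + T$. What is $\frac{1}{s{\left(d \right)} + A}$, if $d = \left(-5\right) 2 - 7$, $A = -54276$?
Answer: $- \frac{1}{54434} \approx -1.8371 \cdot 10^{-5}$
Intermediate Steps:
$d = -17$ ($d = -10 - 7 = -17$)
$\frac{1}{s{\left(d \right)} + A} = \frac{1}{\left(-141 - 17\right) - 54276} = \frac{1}{-158 - 54276} = \frac{1}{-54434} = - \frac{1}{54434}$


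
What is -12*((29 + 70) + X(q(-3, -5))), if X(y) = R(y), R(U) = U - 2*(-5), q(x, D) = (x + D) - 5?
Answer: -1152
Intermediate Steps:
q(x, D) = -5 + D + x (q(x, D) = (D + x) - 5 = -5 + D + x)
R(U) = 10 + U (R(U) = U + 10 = 10 + U)
X(y) = 10 + y
-12*((29 + 70) + X(q(-3, -5))) = -12*((29 + 70) + (10 + (-5 - 5 - 3))) = -12*(99 + (10 - 13)) = -12*(99 - 3) = -12*96 = -1152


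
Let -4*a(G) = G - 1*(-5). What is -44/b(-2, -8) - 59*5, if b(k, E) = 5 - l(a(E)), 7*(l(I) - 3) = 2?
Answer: -962/3 ≈ -320.67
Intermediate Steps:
a(G) = -5/4 - G/4 (a(G) = -(G - 1*(-5))/4 = -(G + 5)/4 = -(5 + G)/4 = -5/4 - G/4)
l(I) = 23/7 (l(I) = 3 + (⅐)*2 = 3 + 2/7 = 23/7)
b(k, E) = 12/7 (b(k, E) = 5 - 1*23/7 = 5 - 23/7 = 12/7)
-44/b(-2, -8) - 59*5 = -44/12/7 - 59*5 = -44*7/12 - 295 = -77/3 - 295 = -962/3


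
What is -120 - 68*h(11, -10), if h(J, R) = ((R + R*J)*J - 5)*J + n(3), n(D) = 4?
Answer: 990708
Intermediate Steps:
h(J, R) = 4 + J*(-5 + J*(R + J*R)) (h(J, R) = ((R + R*J)*J - 5)*J + 4 = ((R + J*R)*J - 5)*J + 4 = (J*(R + J*R) - 5)*J + 4 = (-5 + J*(R + J*R))*J + 4 = J*(-5 + J*(R + J*R)) + 4 = 4 + J*(-5 + J*(R + J*R)))
-120 - 68*h(11, -10) = -120 - 68*(4 - 5*11 - 10*11² - 10*11³) = -120 - 68*(4 - 55 - 10*121 - 10*1331) = -120 - 68*(4 - 55 - 1210 - 13310) = -120 - 68*(-14571) = -120 + 990828 = 990708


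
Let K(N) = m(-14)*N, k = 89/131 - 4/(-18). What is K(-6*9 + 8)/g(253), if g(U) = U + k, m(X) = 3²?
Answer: -244053/149675 ≈ -1.6306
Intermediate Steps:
k = 1063/1179 (k = 89*(1/131) - 4*(-1/18) = 89/131 + 2/9 = 1063/1179 ≈ 0.90161)
m(X) = 9
g(U) = 1063/1179 + U (g(U) = U + 1063/1179 = 1063/1179 + U)
K(N) = 9*N
K(-6*9 + 8)/g(253) = (9*(-6*9 + 8))/(1063/1179 + 253) = (9*(-54 + 8))/(299350/1179) = (9*(-46))*(1179/299350) = -414*1179/299350 = -244053/149675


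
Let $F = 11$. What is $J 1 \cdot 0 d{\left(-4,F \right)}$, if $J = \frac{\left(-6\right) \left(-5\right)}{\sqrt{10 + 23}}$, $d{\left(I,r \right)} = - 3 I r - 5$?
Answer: $0$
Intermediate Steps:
$d{\left(I,r \right)} = -5 - 3 I r$ ($d{\left(I,r \right)} = - 3 I r - 5 = -5 - 3 I r$)
$J = \frac{10 \sqrt{33}}{11}$ ($J = \frac{30}{\sqrt{33}} = 30 \frac{\sqrt{33}}{33} = \frac{10 \sqrt{33}}{11} \approx 5.2223$)
$J 1 \cdot 0 d{\left(-4,F \right)} = \frac{10 \sqrt{33}}{11} \cdot 1 \cdot 0 \left(-5 - \left(-12\right) 11\right) = \frac{10 \sqrt{33}}{11} \cdot 0 \left(-5 + 132\right) = 0 \cdot 127 = 0$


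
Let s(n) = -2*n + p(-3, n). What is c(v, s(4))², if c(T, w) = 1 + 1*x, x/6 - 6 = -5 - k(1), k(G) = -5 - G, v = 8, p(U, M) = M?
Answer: 1849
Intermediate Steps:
s(n) = -n (s(n) = -2*n + n = -n)
x = 42 (x = 36 + 6*(-5 - (-5 - 1*1)) = 36 + 6*(-5 - (-5 - 1)) = 36 + 6*(-5 - 1*(-6)) = 36 + 6*(-5 + 6) = 36 + 6*1 = 36 + 6 = 42)
c(T, w) = 43 (c(T, w) = 1 + 1*42 = 1 + 42 = 43)
c(v, s(4))² = 43² = 1849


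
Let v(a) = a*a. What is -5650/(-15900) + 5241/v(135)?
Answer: 414007/643950 ≈ 0.64292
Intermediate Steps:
v(a) = a²
-5650/(-15900) + 5241/v(135) = -5650/(-15900) + 5241/(135²) = -5650*(-1/15900) + 5241/18225 = 113/318 + 5241*(1/18225) = 113/318 + 1747/6075 = 414007/643950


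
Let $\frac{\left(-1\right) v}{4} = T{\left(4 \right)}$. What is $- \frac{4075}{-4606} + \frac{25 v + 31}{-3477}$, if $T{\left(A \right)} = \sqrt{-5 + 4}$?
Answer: $\frac{14025989}{16015062} + \frac{100 i}{3477} \approx 0.8758 + 0.02876 i$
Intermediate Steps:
$T{\left(A \right)} = i$ ($T{\left(A \right)} = \sqrt{-1} = i$)
$v = - 4 i \approx - 4.0 i$
$- \frac{4075}{-4606} + \frac{25 v + 31}{-3477} = - \frac{4075}{-4606} + \frac{25 \left(- 4 i\right) + 31}{-3477} = \left(-4075\right) \left(- \frac{1}{4606}\right) + \left(- 100 i + 31\right) \left(- \frac{1}{3477}\right) = \frac{4075}{4606} + \left(31 - 100 i\right) \left(- \frac{1}{3477}\right) = \frac{4075}{4606} - \left(\frac{31}{3477} - \frac{100 i}{3477}\right) = \frac{14025989}{16015062} + \frac{100 i}{3477}$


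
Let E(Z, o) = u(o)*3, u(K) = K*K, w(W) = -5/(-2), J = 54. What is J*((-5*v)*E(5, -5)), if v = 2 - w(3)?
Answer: 10125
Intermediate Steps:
w(W) = 5/2 (w(W) = -5*(-½) = 5/2)
u(K) = K²
v = -½ (v = 2 - 1*5/2 = 2 - 5/2 = -½ ≈ -0.50000)
E(Z, o) = 3*o² (E(Z, o) = o²*3 = 3*o²)
J*((-5*v)*E(5, -5)) = 54*((-5*(-1)/2)*(3*(-5)²)) = 54*((-1*(-5/2))*(3*25)) = 54*((5/2)*75) = 54*(375/2) = 10125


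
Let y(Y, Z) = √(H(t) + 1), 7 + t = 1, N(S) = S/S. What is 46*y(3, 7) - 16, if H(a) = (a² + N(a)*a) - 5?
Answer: -16 + 46*√26 ≈ 218.55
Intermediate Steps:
N(S) = 1
t = -6 (t = -7 + 1 = -6)
H(a) = -5 + a + a² (H(a) = (a² + 1*a) - 5 = (a² + a) - 5 = (a + a²) - 5 = -5 + a + a²)
y(Y, Z) = √26 (y(Y, Z) = √((-5 - 6 + (-6)²) + 1) = √((-5 - 6 + 36) + 1) = √(25 + 1) = √26)
46*y(3, 7) - 16 = 46*√26 - 16 = -16 + 46*√26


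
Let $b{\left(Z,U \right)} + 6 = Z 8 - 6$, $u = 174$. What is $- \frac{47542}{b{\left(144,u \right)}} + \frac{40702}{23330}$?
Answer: $- \frac{53137729}{1329810} \approx -39.959$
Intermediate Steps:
$b{\left(Z,U \right)} = -12 + 8 Z$ ($b{\left(Z,U \right)} = -6 + \left(Z 8 - 6\right) = -6 + \left(8 Z - 6\right) = -6 + \left(-6 + 8 Z\right) = -12 + 8 Z$)
$- \frac{47542}{b{\left(144,u \right)}} + \frac{40702}{23330} = - \frac{47542}{-12 + 8 \cdot 144} + \frac{40702}{23330} = - \frac{47542}{-12 + 1152} + 40702 \cdot \frac{1}{23330} = - \frac{47542}{1140} + \frac{20351}{11665} = \left(-47542\right) \frac{1}{1140} + \frac{20351}{11665} = - \frac{23771}{570} + \frac{20351}{11665} = - \frac{53137729}{1329810}$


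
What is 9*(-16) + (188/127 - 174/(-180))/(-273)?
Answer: -149788043/1040130 ≈ -144.01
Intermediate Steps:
9*(-16) + (188/127 - 174/(-180))/(-273) = -144 + (188*(1/127) - 174*(-1/180))*(-1/273) = -144 + (188/127 + 29/30)*(-1/273) = -144 + (9323/3810)*(-1/273) = -144 - 9323/1040130 = -149788043/1040130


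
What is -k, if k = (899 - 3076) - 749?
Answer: 2926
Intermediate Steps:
k = -2926 (k = -2177 - 749 = -2926)
-k = -1*(-2926) = 2926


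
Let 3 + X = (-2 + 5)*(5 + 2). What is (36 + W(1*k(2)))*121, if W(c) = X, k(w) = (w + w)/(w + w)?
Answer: 6534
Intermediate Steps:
k(w) = 1 (k(w) = (2*w)/((2*w)) = (2*w)*(1/(2*w)) = 1)
X = 18 (X = -3 + (-2 + 5)*(5 + 2) = -3 + 3*7 = -3 + 21 = 18)
W(c) = 18
(36 + W(1*k(2)))*121 = (36 + 18)*121 = 54*121 = 6534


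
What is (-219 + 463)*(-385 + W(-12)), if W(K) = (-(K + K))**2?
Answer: 46604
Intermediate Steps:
W(K) = 4*K**2 (W(K) = (-2*K)**2 = 4*K**2)
(-219 + 463)*(-385 + W(-12)) = (-219 + 463)*(-385 + 4*(-12)**2) = 244*(-385 + 4*144) = 244*(-385 + 576) = 244*191 = 46604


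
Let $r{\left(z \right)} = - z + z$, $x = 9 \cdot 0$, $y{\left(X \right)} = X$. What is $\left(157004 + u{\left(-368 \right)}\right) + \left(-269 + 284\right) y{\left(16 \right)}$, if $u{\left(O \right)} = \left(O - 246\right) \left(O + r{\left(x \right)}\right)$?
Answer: $383196$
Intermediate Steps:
$x = 0$
$r{\left(z \right)} = 0$
$u{\left(O \right)} = O \left(-246 + O\right)$ ($u{\left(O \right)} = \left(O - 246\right) \left(O + 0\right) = \left(-246 + O\right) O = O \left(-246 + O\right)$)
$\left(157004 + u{\left(-368 \right)}\right) + \left(-269 + 284\right) y{\left(16 \right)} = \left(157004 - 368 \left(-246 - 368\right)\right) + \left(-269 + 284\right) 16 = \left(157004 - -225952\right) + 15 \cdot 16 = \left(157004 + 225952\right) + 240 = 382956 + 240 = 383196$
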